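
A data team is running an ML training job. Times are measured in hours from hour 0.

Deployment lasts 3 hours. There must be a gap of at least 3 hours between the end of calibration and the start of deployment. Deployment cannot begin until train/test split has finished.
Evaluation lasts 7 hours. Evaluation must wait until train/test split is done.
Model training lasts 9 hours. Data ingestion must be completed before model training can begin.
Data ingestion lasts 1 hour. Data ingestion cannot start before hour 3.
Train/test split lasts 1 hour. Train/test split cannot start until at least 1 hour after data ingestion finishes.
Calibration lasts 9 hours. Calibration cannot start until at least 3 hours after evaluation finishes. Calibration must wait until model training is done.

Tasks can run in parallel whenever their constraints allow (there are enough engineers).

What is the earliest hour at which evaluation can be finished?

13

Data ingestion cannot begin until its own release at hour 3. It runs from hour 3 to 3 + 1 = hour 4.
Train/test split cannot begin until data ingestion (finishes hour 4, plus 1-hour gap → hour 5). It runs from hour 5 to 5 + 1 = hour 6.
After train/test split (finishes hour 6), evaluation can start at hour 6 and finishes at hour 13.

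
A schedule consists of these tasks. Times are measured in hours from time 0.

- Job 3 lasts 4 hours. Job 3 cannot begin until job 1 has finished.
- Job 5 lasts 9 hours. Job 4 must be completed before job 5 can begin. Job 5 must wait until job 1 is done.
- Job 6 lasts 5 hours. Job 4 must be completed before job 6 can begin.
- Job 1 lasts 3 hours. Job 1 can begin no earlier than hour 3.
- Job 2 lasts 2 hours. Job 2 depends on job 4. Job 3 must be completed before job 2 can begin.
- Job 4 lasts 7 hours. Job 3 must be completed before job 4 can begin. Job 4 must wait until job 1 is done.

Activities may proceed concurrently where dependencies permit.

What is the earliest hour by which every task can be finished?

Job 1 waits on its own release at hour 3, so it starts at hour 3 and finishes at 3 + 3 = hour 6.
Job 3 waits on job 1 (finishes hour 6), so it starts at hour 6 and finishes at 6 + 4 = hour 10.
Job 4 needs all of job 3 (finishes hour 10); job 1 (finishes hour 6). That puts its earliest start at hour 10; it finishes at 10 + 7 = hour 17.
After job 4 (finishes hour 17), job 6 can start at hour 17 and finishes at hour 22.
Job 5 needs all of job 4 (finishes hour 17); job 1 (finishes hour 6). That puts its earliest start at hour 17; it finishes at 17 + 9 = hour 26.
Job 2 needs all of job 4 (finishes hour 17); job 3 (finishes hour 10). That puts its earliest start at hour 17; it finishes at 17 + 2 = hour 19.
All tasks are finished once the last one completes. Finish times: Job 1 at 6, Job 2 at 19, Job 3 at 10, Job 4 at 17, Job 5 at 26, Job 6 at 22. The latest is hour 26.

26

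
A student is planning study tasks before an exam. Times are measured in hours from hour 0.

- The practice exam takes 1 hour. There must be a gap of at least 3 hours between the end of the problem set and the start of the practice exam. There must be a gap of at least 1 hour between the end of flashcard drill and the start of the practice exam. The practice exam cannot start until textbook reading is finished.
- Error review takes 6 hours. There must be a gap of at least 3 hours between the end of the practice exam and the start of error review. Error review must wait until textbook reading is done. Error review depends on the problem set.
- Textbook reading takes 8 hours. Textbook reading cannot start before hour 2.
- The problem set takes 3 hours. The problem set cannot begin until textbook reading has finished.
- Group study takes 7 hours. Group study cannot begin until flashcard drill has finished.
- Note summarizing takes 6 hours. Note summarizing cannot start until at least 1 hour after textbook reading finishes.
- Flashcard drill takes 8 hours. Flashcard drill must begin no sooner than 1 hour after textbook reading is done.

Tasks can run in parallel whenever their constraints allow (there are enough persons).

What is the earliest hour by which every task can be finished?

After its own release at hour 2, textbook reading can start at hour 2 and finishes at hour 10.
Note summarizing cannot begin until textbook reading (finishes hour 10, plus 1-hour gap → hour 11). It runs from hour 11 to 11 + 6 = hour 17.
Flashcard drill waits on textbook reading (finishes hour 10, plus 1-hour gap → hour 11), so it starts at hour 11 and finishes at 11 + 8 = hour 19.
Group study waits on flashcard drill (finishes hour 19), so it starts at hour 19 and finishes at 19 + 7 = hour 26.
After textbook reading (finishes hour 10), the problem set can start at hour 10 and finishes at hour 13.
The practice exam has to wait for the problem set (finishes hour 13, plus 3-hour gap → hour 16); flashcard drill (finishes hour 19, plus 1-hour gap → hour 20); textbook reading (finishes hour 10). The latest of these is hour 20, so the practice exam runs hour 20 to 20 + 1 = hour 21.
Error review has to wait for the practice exam (finishes hour 21, plus 3-hour gap → hour 24); textbook reading (finishes hour 10); the problem set (finishes hour 13). The latest of these is hour 24, so error review runs hour 24 to 24 + 6 = hour 30.
All tasks are finished once the last one completes. Finish times: Textbook reading at 10, The problem set at 13, Flashcard drill at 19, The practice exam at 21, Error review at 30, Group study at 26, Note summarizing at 17. The latest is hour 30.

30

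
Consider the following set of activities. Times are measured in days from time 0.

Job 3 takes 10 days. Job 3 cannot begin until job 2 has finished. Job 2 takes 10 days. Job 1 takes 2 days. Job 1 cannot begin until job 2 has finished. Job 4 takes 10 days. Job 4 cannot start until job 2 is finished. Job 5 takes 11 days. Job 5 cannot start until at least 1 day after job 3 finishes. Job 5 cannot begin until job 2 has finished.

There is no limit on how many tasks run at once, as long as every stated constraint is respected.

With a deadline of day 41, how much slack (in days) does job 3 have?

9

Job 2 has no prerequisites, so it starts at day 0 and finishes at day 10.
Job 3 waits on job 2 (finishes day 10), so it starts at day 10 and finishes at 10 + 10 = day 20.

Working backward from the deadline:
Job 5 must finish by day 41; it takes 11 days, so it must start by 41 − 11 = day 30.
Job 3 must finish before job 5 (must start by day 30, minus 1-day gap → day 29). With a 10-day duration, job 3 must start by 29 − 10 = day 19.
So job 3 can start as early as day 10 and as late as day 19, giving 19 − 10 = 9 days of slack.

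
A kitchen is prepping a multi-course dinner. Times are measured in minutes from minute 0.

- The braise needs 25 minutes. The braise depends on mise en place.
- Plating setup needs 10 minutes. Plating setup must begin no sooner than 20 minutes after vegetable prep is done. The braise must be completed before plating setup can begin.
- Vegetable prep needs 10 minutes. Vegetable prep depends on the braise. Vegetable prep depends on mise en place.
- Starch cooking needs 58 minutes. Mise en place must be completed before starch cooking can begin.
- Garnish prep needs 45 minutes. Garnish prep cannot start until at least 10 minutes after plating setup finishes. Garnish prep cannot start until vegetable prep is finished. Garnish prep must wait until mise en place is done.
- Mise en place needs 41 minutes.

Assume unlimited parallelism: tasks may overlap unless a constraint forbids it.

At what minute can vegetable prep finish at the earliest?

76

Nothing blocks mise en place, so it runs from minute 0 to minute 41.
The braise waits on mise en place (finishes minute 41), so it starts at minute 41 and finishes at 41 + 25 = minute 66.
For vegetable prep: the braise (finishes minute 66); mise en place (finishes minute 41). Taking the maximum gives a start of minute 66, and it finishes at 66 + 10 = minute 76.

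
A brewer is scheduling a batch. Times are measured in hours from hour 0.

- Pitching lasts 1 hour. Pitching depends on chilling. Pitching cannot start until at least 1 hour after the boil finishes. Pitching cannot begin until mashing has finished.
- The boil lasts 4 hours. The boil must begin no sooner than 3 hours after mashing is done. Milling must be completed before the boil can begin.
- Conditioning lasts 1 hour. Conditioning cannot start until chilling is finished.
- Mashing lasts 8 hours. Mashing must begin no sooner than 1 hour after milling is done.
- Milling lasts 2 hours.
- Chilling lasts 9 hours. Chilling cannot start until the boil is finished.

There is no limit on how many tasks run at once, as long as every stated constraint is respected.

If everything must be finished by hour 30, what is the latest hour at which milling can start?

Pitching has no dependents, so it just needs to finish by hour 30. Starting by 30 − 1 = hour 29 achieves that.
Nothing follows conditioning; the deadline of hour 30 is its only limit. It must start by 30 − 1 = hour 29.
For chilling: pitching (must start by hour 29); conditioning (must start by hour 29). The most restrictive is hour 29; with a 9-hour duration, chilling must start by hour 20.
For the boil: chilling (must start by hour 20); pitching (must start by hour 29, minus 1-hour gap → hour 28). The most restrictive is hour 20; with a 4-hour duration, the boil must start by hour 16.
Mashing must finish in time for the boil (must start by hour 16, minus 3-hour gap → hour 13); pitching (must start by hour 29). The tightest is hour 13, so mashing must start by 13 − 8 = hour 5.
Milling has several dependents: mashing (must start by hour 5, minus 1-hour gap → hour 4); the boil (must start by hour 16). The earliest of those limits is hour 4, so milling must start by 4 − 2 = hour 2.

2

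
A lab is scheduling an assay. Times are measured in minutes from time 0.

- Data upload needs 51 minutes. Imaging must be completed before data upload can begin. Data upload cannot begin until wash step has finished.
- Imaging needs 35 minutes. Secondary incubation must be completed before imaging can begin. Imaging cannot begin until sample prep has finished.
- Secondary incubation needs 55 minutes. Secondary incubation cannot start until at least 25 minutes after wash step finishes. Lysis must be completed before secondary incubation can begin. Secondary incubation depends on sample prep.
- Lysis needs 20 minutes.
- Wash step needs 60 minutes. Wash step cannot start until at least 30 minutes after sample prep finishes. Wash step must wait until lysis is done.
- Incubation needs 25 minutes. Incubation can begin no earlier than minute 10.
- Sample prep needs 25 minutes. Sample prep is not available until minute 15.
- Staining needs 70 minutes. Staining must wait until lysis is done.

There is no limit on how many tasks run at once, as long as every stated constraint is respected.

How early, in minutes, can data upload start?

245

Lysis has no prerequisites, so it starts at minute 0 and finishes at minute 20.
Sample prep cannot begin until its own release at minute 15. It runs from minute 15 to 15 + 25 = minute 40.
For wash step: sample prep (finishes minute 40, plus 30-minute gap → minute 70); lysis (finishes minute 20). Taking the maximum gives a start of minute 70, and it finishes at 70 + 60 = minute 130.
For secondary incubation: wash step (finishes minute 130, plus 25-minute gap → minute 155); lysis (finishes minute 20); sample prep (finishes minute 40). Taking the maximum gives a start of minute 155, and it finishes at 155 + 55 = minute 210.
Imaging has to wait for secondary incubation (finishes minute 210); sample prep (finishes minute 40). The latest of these is minute 210, so imaging runs minute 210 to 210 + 35 = minute 245.
Data upload waits on imaging (finishes minute 245); wash step (finishes minute 130). The latest of these is minute 245, which is the earliest data upload can start.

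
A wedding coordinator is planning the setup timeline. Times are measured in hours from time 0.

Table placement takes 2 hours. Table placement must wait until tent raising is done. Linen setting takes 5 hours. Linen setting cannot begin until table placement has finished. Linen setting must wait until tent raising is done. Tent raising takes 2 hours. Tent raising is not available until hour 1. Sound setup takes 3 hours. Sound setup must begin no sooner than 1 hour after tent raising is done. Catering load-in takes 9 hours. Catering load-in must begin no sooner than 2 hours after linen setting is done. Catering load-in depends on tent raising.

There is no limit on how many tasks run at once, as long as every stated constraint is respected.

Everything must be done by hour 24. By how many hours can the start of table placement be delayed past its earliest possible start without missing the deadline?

Tent raising cannot begin until its own release at hour 1. It runs from hour 1 to 1 + 2 = hour 3.
Table placement cannot begin until tent raising (finishes hour 3). It runs from hour 3 to 3 + 2 = hour 5.

Working backward from the deadline:
To finish by hour 24, catering load-in (duration 9) must start no later than hour 15.
Linen setting feeds into catering load-in (must start by hour 15, minus 2-hour gap → hour 13); so linen setting must finish by hour 13 and therefore start by hour 8.
Table placement has to be done before linen setting (must start by hour 8). That means finishing by hour 8, i.e. starting by 8 − 2 = hour 6.
So table placement can start as early as hour 3 and as late as hour 6, giving 6 − 3 = 3 hours of slack.

3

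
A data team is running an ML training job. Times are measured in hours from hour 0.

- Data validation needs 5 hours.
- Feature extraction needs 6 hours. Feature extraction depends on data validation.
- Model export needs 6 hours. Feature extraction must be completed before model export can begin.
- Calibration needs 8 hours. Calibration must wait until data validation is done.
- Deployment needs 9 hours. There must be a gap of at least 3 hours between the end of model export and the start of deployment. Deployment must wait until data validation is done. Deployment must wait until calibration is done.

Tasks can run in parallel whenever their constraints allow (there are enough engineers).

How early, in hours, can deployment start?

Nothing blocks data validation, so it runs from hour 0 to hour 5.
Calibration cannot begin until data validation (finishes hour 5). It runs from hour 5 to 5 + 8 = hour 13.
After data validation (finishes hour 5), feature extraction can start at hour 5 and finishes at hour 11.
Model export waits on feature extraction (finishes hour 11), so it starts at hour 11 and finishes at 11 + 6 = hour 17.
Deployment waits on model export (finishes hour 17, plus 3-hour gap → hour 20); data validation (finishes hour 5); calibration (finishes hour 13). The latest of these is hour 20, which is the earliest deployment can start.

20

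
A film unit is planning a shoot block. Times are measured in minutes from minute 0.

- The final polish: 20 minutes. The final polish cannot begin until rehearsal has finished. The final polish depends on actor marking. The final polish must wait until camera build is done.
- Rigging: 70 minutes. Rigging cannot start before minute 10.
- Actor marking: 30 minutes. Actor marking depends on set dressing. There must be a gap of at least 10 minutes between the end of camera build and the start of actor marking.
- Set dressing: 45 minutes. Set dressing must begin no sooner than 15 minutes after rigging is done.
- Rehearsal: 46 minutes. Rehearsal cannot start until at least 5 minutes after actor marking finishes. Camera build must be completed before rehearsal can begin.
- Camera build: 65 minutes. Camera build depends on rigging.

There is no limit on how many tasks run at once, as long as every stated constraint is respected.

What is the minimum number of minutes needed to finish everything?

256

Rigging waits on its own release at minute 10, so it starts at minute 10 and finishes at 10 + 70 = minute 80.
Camera build waits on rigging (finishes minute 80), so it starts at minute 80 and finishes at 80 + 65 = minute 145.
Set dressing waits on rigging (finishes minute 80, plus 15-minute gap → minute 95), so it starts at minute 95 and finishes at 95 + 45 = minute 140.
Actor marking cannot start until set dressing (finishes minute 140); camera build (finishes minute 145, plus 10-minute gap → minute 155). The controlling bound is minute 155, so actor marking finishes at 155 + 30 = minute 185.
Rehearsal has to wait for actor marking (finishes minute 185, plus 5-minute gap → minute 190); camera build (finishes minute 145). The latest of these is minute 190, so rehearsal runs minute 190 to 190 + 46 = minute 236.
The final polish cannot start until rehearsal (finishes minute 236); actor marking (finishes minute 185); camera build (finishes minute 145). The controlling bound is minute 236, so the final polish finishes at 236 + 20 = minute 256.
All tasks are finished once the last one completes. Finish times: Rigging at 80, Set dressing at 140, Camera build at 145, Actor marking at 185, Rehearsal at 236, The final polish at 256. The latest is minute 256.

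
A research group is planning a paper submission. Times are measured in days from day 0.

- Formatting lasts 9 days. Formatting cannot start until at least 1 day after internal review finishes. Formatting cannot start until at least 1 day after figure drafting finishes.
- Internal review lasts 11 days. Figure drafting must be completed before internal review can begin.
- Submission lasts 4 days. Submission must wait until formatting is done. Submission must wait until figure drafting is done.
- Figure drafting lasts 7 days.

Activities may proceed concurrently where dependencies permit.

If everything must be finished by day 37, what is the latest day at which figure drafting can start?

Submission must finish by day 37; it takes 4 days, so it must start by 37 − 4 = day 33.
Formatting has to be done before submission (must start by day 33). That means finishing by day 33, i.e. starting by 33 − 9 = day 24.
Internal review feeds into formatting (must start by day 24, minus 1-day gap → day 23); so internal review must finish by day 23 and therefore start by day 12.
Figure drafting must finish in time for internal review (must start by day 12); formatting (must start by day 24, minus 1-day gap → day 23); submission (must start by day 33). The tightest is day 12, so figure drafting must start by 12 − 7 = day 5.

5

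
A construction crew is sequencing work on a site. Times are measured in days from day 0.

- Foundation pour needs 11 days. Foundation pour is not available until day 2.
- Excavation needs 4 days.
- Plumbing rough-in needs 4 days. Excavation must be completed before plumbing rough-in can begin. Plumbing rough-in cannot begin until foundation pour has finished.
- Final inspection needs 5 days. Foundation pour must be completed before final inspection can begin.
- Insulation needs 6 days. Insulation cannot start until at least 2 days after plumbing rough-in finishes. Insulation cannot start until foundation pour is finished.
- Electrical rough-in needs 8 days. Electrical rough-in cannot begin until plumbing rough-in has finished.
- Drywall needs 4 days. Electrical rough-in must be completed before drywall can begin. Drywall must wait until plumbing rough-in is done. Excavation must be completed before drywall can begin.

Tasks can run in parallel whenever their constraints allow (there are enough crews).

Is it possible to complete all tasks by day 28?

No

Foundation pour waits on its own release at day 2, so it starts at day 2 and finishes at 2 + 11 = day 13.
Final inspection waits on foundation pour (finishes day 13), so it starts at day 13 and finishes at 13 + 5 = day 18.
Nothing blocks excavation, so it runs from day 0 to day 4.
Plumbing rough-in needs all of excavation (finishes day 4); foundation pour (finishes day 13). That puts its earliest start at day 13; it finishes at 13 + 4 = day 17.
Insulation needs all of plumbing rough-in (finishes day 17, plus 2-day gap → day 19); foundation pour (finishes day 13). That puts its earliest start at day 19; it finishes at 19 + 6 = day 25.
Electrical rough-in waits on plumbing rough-in (finishes day 17), so it starts at day 17 and finishes at 17 + 8 = day 25.
Drywall needs all of electrical rough-in (finishes day 25); plumbing rough-in (finishes day 17); excavation (finishes day 4). That puts its earliest start at day 25; it finishes at 25 + 4 = day 29.
The earliest everything can be done is day 29, which is after the deadline of 28, so it is not possible.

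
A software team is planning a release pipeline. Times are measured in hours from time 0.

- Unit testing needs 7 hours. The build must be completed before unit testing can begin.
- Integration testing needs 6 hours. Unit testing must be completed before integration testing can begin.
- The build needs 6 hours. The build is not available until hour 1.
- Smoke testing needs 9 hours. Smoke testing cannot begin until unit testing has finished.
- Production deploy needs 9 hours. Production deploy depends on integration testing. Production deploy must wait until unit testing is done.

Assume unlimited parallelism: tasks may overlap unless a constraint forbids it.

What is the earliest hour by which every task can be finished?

The build cannot begin until its own release at hour 1. It runs from hour 1 to 1 + 6 = hour 7.
Unit testing cannot begin until the build (finishes hour 7). It runs from hour 7 to 7 + 7 = hour 14.
Smoke testing waits on unit testing (finishes hour 14), so it starts at hour 14 and finishes at 14 + 9 = hour 23.
Integration testing waits on unit testing (finishes hour 14), so it starts at hour 14 and finishes at 14 + 6 = hour 20.
For production deploy: integration testing (finishes hour 20); unit testing (finishes hour 14). Taking the maximum gives a start of hour 20, and it finishes at 20 + 9 = hour 29.
All tasks are finished once the last one completes. Finish times: The build at 7, Unit testing at 14, Integration testing at 20, Smoke testing at 23, Production deploy at 29. The latest is hour 29.

29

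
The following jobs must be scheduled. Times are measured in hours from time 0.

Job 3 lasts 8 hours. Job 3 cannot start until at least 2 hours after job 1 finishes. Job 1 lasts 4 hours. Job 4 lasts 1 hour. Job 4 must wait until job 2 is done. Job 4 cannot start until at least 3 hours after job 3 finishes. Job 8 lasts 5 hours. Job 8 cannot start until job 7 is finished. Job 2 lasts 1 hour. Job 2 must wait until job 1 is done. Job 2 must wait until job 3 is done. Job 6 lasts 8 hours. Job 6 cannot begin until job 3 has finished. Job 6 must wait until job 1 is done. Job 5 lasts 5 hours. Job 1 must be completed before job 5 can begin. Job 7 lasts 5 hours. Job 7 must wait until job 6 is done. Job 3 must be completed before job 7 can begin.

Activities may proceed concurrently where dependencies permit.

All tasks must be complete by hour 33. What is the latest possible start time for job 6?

Job 8 has no dependents, so it just needs to finish by hour 33. Starting by 33 − 5 = hour 28 achieves that.
Job 7 must finish before job 8 (must start by hour 28). With a 5-hour duration, job 7 must start by 28 − 5 = hour 23.
Job 6 must finish before job 7 (must start by hour 23). With an 8-hour duration, job 6 must start by 23 − 8 = hour 15.

15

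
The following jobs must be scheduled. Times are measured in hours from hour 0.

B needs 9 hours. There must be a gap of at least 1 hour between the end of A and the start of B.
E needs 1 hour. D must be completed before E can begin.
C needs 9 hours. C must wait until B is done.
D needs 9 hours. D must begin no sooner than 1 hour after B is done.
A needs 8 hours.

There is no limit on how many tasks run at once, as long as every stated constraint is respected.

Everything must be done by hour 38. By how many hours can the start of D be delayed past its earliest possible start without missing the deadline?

9

A has no prerequisites, so it starts at hour 0 and finishes at hour 8.
B cannot begin until A (finishes hour 8, plus 1-hour gap → hour 9). It runs from hour 9 to 9 + 9 = hour 18.
D waits on B (finishes hour 18, plus 1-hour gap → hour 19), so it starts at hour 19 and finishes at 19 + 9 = hour 28.

Working backward from the deadline:
E has no dependents, so it just needs to finish by hour 38. Starting by 38 − 1 = hour 37 achieves that.
D feeds into E (must start by hour 37); so D must finish by hour 37 and therefore start by hour 28.
So D can start as early as hour 19 and as late as hour 28, giving 28 − 19 = 9 hours of slack.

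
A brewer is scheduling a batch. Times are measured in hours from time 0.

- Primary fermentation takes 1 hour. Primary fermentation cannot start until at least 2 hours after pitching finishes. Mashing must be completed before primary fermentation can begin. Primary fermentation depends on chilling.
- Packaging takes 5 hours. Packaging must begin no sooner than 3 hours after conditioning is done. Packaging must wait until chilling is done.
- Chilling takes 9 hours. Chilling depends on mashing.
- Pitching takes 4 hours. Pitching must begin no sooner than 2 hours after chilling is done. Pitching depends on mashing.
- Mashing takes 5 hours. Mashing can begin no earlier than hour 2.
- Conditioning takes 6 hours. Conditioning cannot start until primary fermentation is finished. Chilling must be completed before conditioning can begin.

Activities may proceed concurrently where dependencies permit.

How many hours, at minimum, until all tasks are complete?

39

Mashing waits on its own release at hour 2, so it starts at hour 2 and finishes at 2 + 5 = hour 7.
Chilling cannot begin until mashing (finishes hour 7). It runs from hour 7 to 7 + 9 = hour 16.
Pitching cannot start until chilling (finishes hour 16, plus 2-hour gap → hour 18); mashing (finishes hour 7). The controlling bound is hour 18, so pitching finishes at 18 + 4 = hour 22.
Primary fermentation cannot start until pitching (finishes hour 22, plus 2-hour gap → hour 24); mashing (finishes hour 7); chilling (finishes hour 16). The controlling bound is hour 24, so primary fermentation finishes at 24 + 1 = hour 25.
Conditioning cannot start until primary fermentation (finishes hour 25); chilling (finishes hour 16). The controlling bound is hour 25, so conditioning finishes at 25 + 6 = hour 31.
Packaging needs all of conditioning (finishes hour 31, plus 3-hour gap → hour 34); chilling (finishes hour 16). That puts its earliest start at hour 34; it finishes at 34 + 5 = hour 39.
All tasks are finished once the last one completes. Finish times: Mashing at 7, Chilling at 16, Pitching at 22, Primary fermentation at 25, Conditioning at 31, Packaging at 39. The latest is hour 39.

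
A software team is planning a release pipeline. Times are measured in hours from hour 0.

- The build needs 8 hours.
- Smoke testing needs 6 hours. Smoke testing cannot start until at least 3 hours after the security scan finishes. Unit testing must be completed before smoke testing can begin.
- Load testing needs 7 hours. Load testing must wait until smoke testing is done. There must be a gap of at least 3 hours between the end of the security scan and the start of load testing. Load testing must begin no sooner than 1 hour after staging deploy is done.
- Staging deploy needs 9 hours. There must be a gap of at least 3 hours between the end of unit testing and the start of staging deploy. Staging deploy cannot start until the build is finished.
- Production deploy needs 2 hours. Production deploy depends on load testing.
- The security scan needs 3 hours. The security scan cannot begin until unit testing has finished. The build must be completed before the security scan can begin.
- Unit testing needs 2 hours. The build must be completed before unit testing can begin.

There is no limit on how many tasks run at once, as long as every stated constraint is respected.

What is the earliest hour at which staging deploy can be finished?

22

Nothing blocks the build, so it runs from hour 0 to hour 8.
Unit testing cannot begin until the build (finishes hour 8). It runs from hour 8 to 8 + 2 = hour 10.
Staging deploy cannot start until unit testing (finishes hour 10, plus 3-hour gap → hour 13); the build (finishes hour 8). The controlling bound is hour 13, so staging deploy finishes at 13 + 9 = hour 22.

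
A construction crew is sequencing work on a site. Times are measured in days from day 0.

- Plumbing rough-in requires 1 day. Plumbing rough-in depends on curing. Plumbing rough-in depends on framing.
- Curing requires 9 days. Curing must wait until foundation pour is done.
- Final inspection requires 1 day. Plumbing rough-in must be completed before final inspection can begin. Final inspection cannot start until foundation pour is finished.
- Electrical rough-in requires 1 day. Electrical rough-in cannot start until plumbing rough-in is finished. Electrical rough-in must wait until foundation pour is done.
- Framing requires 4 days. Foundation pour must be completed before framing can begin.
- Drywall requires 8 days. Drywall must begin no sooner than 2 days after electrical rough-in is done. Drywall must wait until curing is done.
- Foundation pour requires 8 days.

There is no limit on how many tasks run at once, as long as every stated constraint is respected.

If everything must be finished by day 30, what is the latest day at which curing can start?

Nothing follows drywall; the deadline of day 30 is its only limit. It must start by 30 − 8 = day 22.
Since drywall (must start by day 22, minus 2-day gap → day 20) depends on it, electrical rough-in must finish by day 20. Backing off its 1-day duration gives a latest start of day 19.
Final inspection must finish by day 30; it takes 1 day, so it must start by 30 − 1 = day 29.
Plumbing rough-in must finish in time for electrical rough-in (must start by day 19); final inspection (must start by day 29). The tightest is day 19, so plumbing rough-in must start by 19 − 1 = day 18.
Curing must finish in time for plumbing rough-in (must start by day 18); drywall (must start by day 22). The tightest is day 18, so curing must start by 18 − 9 = day 9.

9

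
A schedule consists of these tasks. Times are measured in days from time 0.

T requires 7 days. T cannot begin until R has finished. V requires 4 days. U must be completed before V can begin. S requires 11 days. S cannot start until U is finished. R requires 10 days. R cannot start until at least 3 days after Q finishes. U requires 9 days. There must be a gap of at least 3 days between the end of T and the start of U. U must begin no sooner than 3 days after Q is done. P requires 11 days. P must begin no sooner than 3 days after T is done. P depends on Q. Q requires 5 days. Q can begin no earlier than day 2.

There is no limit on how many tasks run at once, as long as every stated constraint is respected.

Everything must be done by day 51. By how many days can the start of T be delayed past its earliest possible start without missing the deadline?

1

After its own release at day 2, Q can start at day 2 and finishes at day 7.
R waits on Q (finishes day 7, plus 3-day gap → day 10), so it starts at day 10 and finishes at 10 + 10 = day 20.
T waits on R (finishes day 20), so it starts at day 20 and finishes at 20 + 7 = day 27.

Working backward from the deadline:
Nothing follows P; the deadline of day 51 is its only limit. It must start by 51 − 11 = day 40.
To finish by day 51, S (duration 11) must start no later than day 40.
Nothing follows V; the deadline of day 51 is its only limit. It must start by 51 − 4 = day 47.
U has several dependents: S (must start by day 40); V (must start by day 47). The earliest of those limits is day 40, so U must start by 40 − 9 = day 31.
T feeds P (must start by day 40, minus 3-day gap → day 37); U (must start by day 31, minus 3-day gap → day 28). Taking the minimum, T must finish by day 28 and start by 28 − 7 = day 21.
So T can start as early as day 20 and as late as day 21, giving 21 − 20 = 1 day of slack.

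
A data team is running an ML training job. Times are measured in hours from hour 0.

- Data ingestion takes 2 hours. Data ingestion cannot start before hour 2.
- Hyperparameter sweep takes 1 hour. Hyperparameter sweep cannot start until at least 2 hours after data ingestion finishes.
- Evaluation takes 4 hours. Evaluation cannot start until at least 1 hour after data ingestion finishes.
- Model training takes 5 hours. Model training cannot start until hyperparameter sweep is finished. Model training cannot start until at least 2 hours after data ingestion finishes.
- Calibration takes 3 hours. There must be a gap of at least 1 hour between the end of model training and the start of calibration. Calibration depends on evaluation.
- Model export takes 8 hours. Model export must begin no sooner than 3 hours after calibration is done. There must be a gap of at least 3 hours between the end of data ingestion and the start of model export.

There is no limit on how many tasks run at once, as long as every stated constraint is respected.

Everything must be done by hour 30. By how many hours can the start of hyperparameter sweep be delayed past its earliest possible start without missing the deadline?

3

Data ingestion cannot begin until its own release at hour 2. It runs from hour 2 to 2 + 2 = hour 4.
After data ingestion (finishes hour 4, plus 2-hour gap → hour 6), hyperparameter sweep can start at hour 6 and finishes at hour 7.

Working backward from the deadline:
Model export must finish by hour 30; it takes 8 hours, so it must start by 30 − 8 = hour 22.
Calibration must finish before model export (must start by hour 22, minus 3-hour gap → hour 19). With a 3-hour duration, calibration must start by 19 − 3 = hour 16.
Since calibration (must start by hour 16, minus 1-hour gap → hour 15) depends on it, model training must finish by hour 15. Backing off its 5-hour duration gives a latest start of hour 10.
Hyperparameter sweep has to be done before model training (must start by hour 10). That means finishing by hour 10, i.e. starting by 10 − 1 = hour 9.
So hyperparameter sweep can start as early as hour 6 and as late as hour 9, giving 9 − 6 = 3 hours of slack.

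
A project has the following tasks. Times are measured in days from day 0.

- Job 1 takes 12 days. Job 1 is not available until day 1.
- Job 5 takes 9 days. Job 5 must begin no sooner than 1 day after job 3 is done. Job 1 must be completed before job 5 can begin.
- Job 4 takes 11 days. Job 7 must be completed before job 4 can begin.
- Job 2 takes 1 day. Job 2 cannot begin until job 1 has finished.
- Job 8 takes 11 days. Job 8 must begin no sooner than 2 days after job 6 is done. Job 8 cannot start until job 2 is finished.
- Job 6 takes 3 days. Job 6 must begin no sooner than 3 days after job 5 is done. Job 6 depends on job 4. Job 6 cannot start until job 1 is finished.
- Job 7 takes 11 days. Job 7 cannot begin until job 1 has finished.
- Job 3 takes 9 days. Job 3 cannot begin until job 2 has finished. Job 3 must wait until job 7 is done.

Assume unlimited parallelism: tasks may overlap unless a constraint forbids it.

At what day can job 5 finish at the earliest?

43

After its own release at day 1, job 1 can start at day 1 and finishes at day 13.
Job 7 waits on job 1 (finishes day 13), so it starts at day 13 and finishes at 13 + 11 = day 24.
Job 2 waits on job 1 (finishes day 13), so it starts at day 13 and finishes at 13 + 1 = day 14.
For job 3: job 2 (finishes day 14); job 7 (finishes day 24). Taking the maximum gives a start of day 24, and it finishes at 24 + 9 = day 33.
Job 5 has to wait for job 3 (finishes day 33, plus 1-day gap → day 34); job 1 (finishes day 13). The latest of these is day 34, so job 5 runs day 34 to 34 + 9 = day 43.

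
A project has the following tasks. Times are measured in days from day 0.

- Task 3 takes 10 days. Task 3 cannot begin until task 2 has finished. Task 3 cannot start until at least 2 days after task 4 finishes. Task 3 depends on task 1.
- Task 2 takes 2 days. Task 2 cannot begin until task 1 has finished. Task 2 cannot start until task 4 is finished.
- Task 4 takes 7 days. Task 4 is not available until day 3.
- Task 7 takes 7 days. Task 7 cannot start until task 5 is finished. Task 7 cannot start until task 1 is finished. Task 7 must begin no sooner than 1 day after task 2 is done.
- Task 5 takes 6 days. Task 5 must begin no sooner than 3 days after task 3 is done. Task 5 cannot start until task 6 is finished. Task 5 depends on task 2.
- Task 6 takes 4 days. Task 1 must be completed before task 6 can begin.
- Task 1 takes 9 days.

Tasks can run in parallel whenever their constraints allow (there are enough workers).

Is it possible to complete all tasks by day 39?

Yes

After its own release at day 3, task 4 can start at day 3 and finishes at day 10.
Task 1 can start immediately at day 0; it finishes at day 9.
Task 6 waits on task 1 (finishes day 9), so it starts at day 9 and finishes at 9 + 4 = day 13.
Task 2 has to wait for task 1 (finishes day 9); task 4 (finishes day 10). The latest of these is day 10, so task 2 runs day 10 to 10 + 2 = day 12.
For task 3: task 2 (finishes day 12); task 4 (finishes day 10, plus 2-day gap → day 12); task 1 (finishes day 9). Taking the maximum gives a start of day 12, and it finishes at 12 + 10 = day 22.
Task 5 needs all of task 3 (finishes day 22, plus 3-day gap → day 25); task 6 (finishes day 13); task 2 (finishes day 12). That puts its earliest start at day 25; it finishes at 25 + 6 = day 31.
For task 7: task 5 (finishes day 31); task 1 (finishes day 9); task 2 (finishes day 12, plus 1-day gap → day 13). Taking the maximum gives a start of day 31, and it finishes at 31 + 7 = day 38.
Every task is finished by day 38, which is no later than the deadline of 39, so the schedule is feasible.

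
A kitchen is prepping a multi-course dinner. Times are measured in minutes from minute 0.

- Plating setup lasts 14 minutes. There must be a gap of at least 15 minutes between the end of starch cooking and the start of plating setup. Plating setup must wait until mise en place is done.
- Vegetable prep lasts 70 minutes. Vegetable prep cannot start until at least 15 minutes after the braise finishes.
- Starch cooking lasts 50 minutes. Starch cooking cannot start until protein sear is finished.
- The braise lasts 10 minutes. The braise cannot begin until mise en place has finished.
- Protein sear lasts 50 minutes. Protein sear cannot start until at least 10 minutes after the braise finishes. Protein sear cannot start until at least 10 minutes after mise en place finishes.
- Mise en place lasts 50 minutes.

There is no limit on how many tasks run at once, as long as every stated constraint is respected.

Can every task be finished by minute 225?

Nothing blocks mise en place, so it runs from minute 0 to minute 50.
After mise en place (finishes minute 50), the braise can start at minute 50 and finishes at minute 60.
Vegetable prep waits on the braise (finishes minute 60, plus 15-minute gap → minute 75), so it starts at minute 75 and finishes at 75 + 70 = minute 145.
Protein sear needs all of the braise (finishes minute 60, plus 10-minute gap → minute 70); mise en place (finishes minute 50, plus 10-minute gap → minute 60). That puts its earliest start at minute 70; it finishes at 70 + 50 = minute 120.
Starch cooking cannot begin until protein sear (finishes minute 120). It runs from minute 120 to 120 + 50 = minute 170.
Plating setup needs all of starch cooking (finishes minute 170, plus 15-minute gap → minute 185); mise en place (finishes minute 50). That puts its earliest start at minute 185; it finishes at 185 + 14 = minute 199.
Every task is finished by minute 199, which is no later than the deadline of 225, so the schedule is feasible.

Yes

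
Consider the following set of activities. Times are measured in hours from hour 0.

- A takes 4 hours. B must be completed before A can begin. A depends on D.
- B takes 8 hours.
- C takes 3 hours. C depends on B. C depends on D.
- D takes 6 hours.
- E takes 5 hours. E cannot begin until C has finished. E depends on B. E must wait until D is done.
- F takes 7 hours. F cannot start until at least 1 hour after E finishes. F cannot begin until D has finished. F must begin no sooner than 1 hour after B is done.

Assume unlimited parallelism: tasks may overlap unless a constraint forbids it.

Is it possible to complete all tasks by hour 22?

D has no prerequisites, so it starts at hour 0 and finishes at hour 6.
B can start immediately at hour 0; it finishes at hour 8.
C has to wait for B (finishes hour 8); D (finishes hour 6). The latest of these is hour 8, so C runs hour 8 to 8 + 3 = hour 11.
E needs all of C (finishes hour 11); B (finishes hour 8); D (finishes hour 6). That puts its earliest start at hour 11; it finishes at 11 + 5 = hour 16.
F has to wait for E (finishes hour 16, plus 1-hour gap → hour 17); D (finishes hour 6); B (finishes hour 8, plus 1-hour gap → hour 9). The latest of these is hour 17, so F runs hour 17 to 17 + 7 = hour 24.
For A: B (finishes hour 8); D (finishes hour 6). Taking the maximum gives a start of hour 8, and it finishes at 8 + 4 = hour 12.
The earliest everything can be done is hour 24, which is after the deadline of 22, so it is not possible.

No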